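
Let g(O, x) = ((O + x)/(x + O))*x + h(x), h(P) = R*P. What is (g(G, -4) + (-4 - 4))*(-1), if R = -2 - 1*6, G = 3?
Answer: -20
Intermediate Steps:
R = -8 (R = -2 - 6 = -8)
h(P) = -8*P
g(O, x) = -7*x (g(O, x) = ((O + x)/(x + O))*x - 8*x = ((O + x)/(O + x))*x - 8*x = 1*x - 8*x = x - 8*x = -7*x)
(g(G, -4) + (-4 - 4))*(-1) = (-7*(-4) + (-4 - 4))*(-1) = (28 - 8)*(-1) = 20*(-1) = -20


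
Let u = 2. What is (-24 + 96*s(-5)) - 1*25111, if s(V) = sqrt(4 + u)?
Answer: -25135 + 96*sqrt(6) ≈ -24900.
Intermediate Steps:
s(V) = sqrt(6) (s(V) = sqrt(4 + 2) = sqrt(6))
(-24 + 96*s(-5)) - 1*25111 = (-24 + 96*sqrt(6)) - 1*25111 = (-24 + 96*sqrt(6)) - 25111 = -25135 + 96*sqrt(6)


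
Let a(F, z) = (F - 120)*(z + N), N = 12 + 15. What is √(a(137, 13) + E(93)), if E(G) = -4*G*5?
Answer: 2*I*√295 ≈ 34.351*I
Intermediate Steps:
N = 27
a(F, z) = (-120 + F)*(27 + z) (a(F, z) = (F - 120)*(z + 27) = (-120 + F)*(27 + z))
E(G) = -20*G
√(a(137, 13) + E(93)) = √((-3240 - 120*13 + 27*137 + 137*13) - 20*93) = √((-3240 - 1560 + 3699 + 1781) - 1860) = √(680 - 1860) = √(-1180) = 2*I*√295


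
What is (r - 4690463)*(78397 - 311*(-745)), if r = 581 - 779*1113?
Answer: -1723153025628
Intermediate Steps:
r = -866446 (r = 581 - 867027 = -866446)
(r - 4690463)*(78397 - 311*(-745)) = (-866446 - 4690463)*(78397 - 311*(-745)) = -5556909*(78397 + 231695) = -5556909*310092 = -1723153025628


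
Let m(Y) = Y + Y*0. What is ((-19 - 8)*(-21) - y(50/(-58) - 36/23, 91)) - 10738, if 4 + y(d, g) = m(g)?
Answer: -10258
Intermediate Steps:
m(Y) = Y (m(Y) = Y + 0 = Y)
y(d, g) = -4 + g
((-19 - 8)*(-21) - y(50/(-58) - 36/23, 91)) - 10738 = ((-19 - 8)*(-21) - (-4 + 91)) - 10738 = (-27*(-21) - 1*87) - 10738 = (567 - 87) - 10738 = 480 - 10738 = -10258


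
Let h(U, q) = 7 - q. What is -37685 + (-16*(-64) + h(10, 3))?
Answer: -36657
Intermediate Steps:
-37685 + (-16*(-64) + h(10, 3)) = -37685 + (-16*(-64) + (7 - 1*3)) = -37685 + (1024 + (7 - 3)) = -37685 + (1024 + 4) = -37685 + 1028 = -36657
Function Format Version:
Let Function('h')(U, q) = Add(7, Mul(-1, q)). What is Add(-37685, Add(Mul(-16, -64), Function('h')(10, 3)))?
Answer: -36657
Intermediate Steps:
Add(-37685, Add(Mul(-16, -64), Function('h')(10, 3))) = Add(-37685, Add(Mul(-16, -64), Add(7, Mul(-1, 3)))) = Add(-37685, Add(1024, Add(7, -3))) = Add(-37685, Add(1024, 4)) = Add(-37685, 1028) = -36657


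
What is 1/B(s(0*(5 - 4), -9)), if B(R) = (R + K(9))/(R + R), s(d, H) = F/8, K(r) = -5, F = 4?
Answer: -2/9 ≈ -0.22222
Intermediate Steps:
s(d, H) = ½ (s(d, H) = 4/8 = 4*(⅛) = ½)
B(R) = (-5 + R)/(2*R) (B(R) = (R - 5)/(R + R) = (-5 + R)/((2*R)) = (-5 + R)*(1/(2*R)) = (-5 + R)/(2*R))
1/B(s(0*(5 - 4), -9)) = 1/((-5 + ½)/(2*(½))) = 1/((½)*2*(-9/2)) = 1/(-9/2) = -2/9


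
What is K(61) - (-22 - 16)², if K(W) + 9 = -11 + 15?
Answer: -1449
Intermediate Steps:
K(W) = -5 (K(W) = -9 + (-11 + 15) = -9 + 4 = -5)
K(61) - (-22 - 16)² = -5 - (-22 - 16)² = -5 - 1*(-38)² = -5 - 1*1444 = -5 - 1444 = -1449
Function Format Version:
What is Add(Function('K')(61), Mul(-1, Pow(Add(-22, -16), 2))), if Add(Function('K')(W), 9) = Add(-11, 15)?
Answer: -1449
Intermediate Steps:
Function('K')(W) = -5 (Function('K')(W) = Add(-9, Add(-11, 15)) = Add(-9, 4) = -5)
Add(Function('K')(61), Mul(-1, Pow(Add(-22, -16), 2))) = Add(-5, Mul(-1, Pow(Add(-22, -16), 2))) = Add(-5, Mul(-1, Pow(-38, 2))) = Add(-5, Mul(-1, 1444)) = Add(-5, -1444) = -1449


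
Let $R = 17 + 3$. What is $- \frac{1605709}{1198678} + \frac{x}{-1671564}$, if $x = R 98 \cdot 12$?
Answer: $- \frac{226019855453}{166972249366} \approx -1.3536$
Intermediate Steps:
$R = 20$
$x = 23520$ ($x = 20 \cdot 98 \cdot 12 = 1960 \cdot 12 = 23520$)
$- \frac{1605709}{1198678} + \frac{x}{-1671564} = - \frac{1605709}{1198678} + \frac{23520}{-1671564} = \left(-1605709\right) \frac{1}{1198678} + 23520 \left(- \frac{1}{1671564}\right) = - \frac{1605709}{1198678} - \frac{1960}{139297} = - \frac{226019855453}{166972249366}$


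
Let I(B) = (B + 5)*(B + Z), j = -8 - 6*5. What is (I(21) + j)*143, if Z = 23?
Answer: 158158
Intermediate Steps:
j = -38 (j = -8 - 30 = -38)
I(B) = (5 + B)*(23 + B) (I(B) = (B + 5)*(B + 23) = (5 + B)*(23 + B))
(I(21) + j)*143 = ((115 + 21² + 28*21) - 38)*143 = ((115 + 441 + 588) - 38)*143 = (1144 - 38)*143 = 1106*143 = 158158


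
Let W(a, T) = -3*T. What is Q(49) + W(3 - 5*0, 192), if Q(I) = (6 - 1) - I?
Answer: -620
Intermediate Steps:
Q(I) = 5 - I
Q(49) + W(3 - 5*0, 192) = (5 - 1*49) - 3*192 = (5 - 49) - 576 = -44 - 576 = -620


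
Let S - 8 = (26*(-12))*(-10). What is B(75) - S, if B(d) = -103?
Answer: -3231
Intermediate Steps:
S = 3128 (S = 8 + (26*(-12))*(-10) = 8 - 312*(-10) = 8 + 3120 = 3128)
B(75) - S = -103 - 1*3128 = -103 - 3128 = -3231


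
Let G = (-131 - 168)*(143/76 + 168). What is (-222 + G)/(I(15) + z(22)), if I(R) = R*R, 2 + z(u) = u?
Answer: -3877261/18620 ≈ -208.23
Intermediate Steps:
z(u) = -2 + u
I(R) = R²
G = -3860389/76 (G = -299*(143*(1/76) + 168) = -299*(143/76 + 168) = -299*12911/76 = -3860389/76 ≈ -50795.)
(-222 + G)/(I(15) + z(22)) = (-222 - 3860389/76)/(15² + (-2 + 22)) = -3877261/(76*(225 + 20)) = -3877261/76/245 = -3877261/76*1/245 = -3877261/18620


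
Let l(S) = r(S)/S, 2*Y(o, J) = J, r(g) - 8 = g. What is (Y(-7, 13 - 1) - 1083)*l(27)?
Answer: -12565/9 ≈ -1396.1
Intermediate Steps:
r(g) = 8 + g
Y(o, J) = J/2
l(S) = (8 + S)/S
(Y(-7, 13 - 1) - 1083)*l(27) = ((13 - 1)/2 - 1083)*((8 + 27)/27) = ((½)*12 - 1083)*((1/27)*35) = (6 - 1083)*(35/27) = -1077*35/27 = -12565/9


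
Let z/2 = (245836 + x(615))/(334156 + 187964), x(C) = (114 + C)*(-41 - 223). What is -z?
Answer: -2669/13053 ≈ -0.20447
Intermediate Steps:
x(C) = -30096 - 264*C (x(C) = (114 + C)*(-264) = -30096 - 264*C)
z = 2669/13053 (z = 2*((245836 + (-30096 - 264*615))/(334156 + 187964)) = 2*((245836 + (-30096 - 162360))/522120) = 2*((245836 - 192456)*(1/522120)) = 2*(53380*(1/522120)) = 2*(2669/26106) = 2669/13053 ≈ 0.20447)
-z = -1*2669/13053 = -2669/13053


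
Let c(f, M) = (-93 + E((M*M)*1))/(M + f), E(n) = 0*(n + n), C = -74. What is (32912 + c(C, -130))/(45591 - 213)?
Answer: 2238047/3085704 ≈ 0.72530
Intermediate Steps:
E(n) = 0 (E(n) = 0*(2*n) = 0)
c(f, M) = -93/(M + f) (c(f, M) = (-93 + 0)/(M + f) = -93/(M + f))
(32912 + c(C, -130))/(45591 - 213) = (32912 - 93/(-130 - 74))/(45591 - 213) = (32912 - 93/(-204))/45378 = (32912 - 93*(-1/204))*(1/45378) = (32912 + 31/68)*(1/45378) = (2238047/68)*(1/45378) = 2238047/3085704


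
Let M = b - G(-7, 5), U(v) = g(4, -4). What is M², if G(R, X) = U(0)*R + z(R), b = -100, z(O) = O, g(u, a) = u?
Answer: 4225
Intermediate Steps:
U(v) = 4
G(R, X) = 5*R (G(R, X) = 4*R + R = 5*R)
M = -65 (M = -100 - 5*(-7) = -100 - 1*(-35) = -100 + 35 = -65)
M² = (-65)² = 4225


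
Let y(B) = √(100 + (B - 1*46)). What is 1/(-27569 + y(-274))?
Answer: -27569/760049981 - 2*I*√55/760049981 ≈ -3.6273e-5 - 1.9515e-8*I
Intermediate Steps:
y(B) = √(54 + B) (y(B) = √(100 + (B - 46)) = √(100 + (-46 + B)) = √(54 + B))
1/(-27569 + y(-274)) = 1/(-27569 + √(54 - 274)) = 1/(-27569 + √(-220)) = 1/(-27569 + 2*I*√55)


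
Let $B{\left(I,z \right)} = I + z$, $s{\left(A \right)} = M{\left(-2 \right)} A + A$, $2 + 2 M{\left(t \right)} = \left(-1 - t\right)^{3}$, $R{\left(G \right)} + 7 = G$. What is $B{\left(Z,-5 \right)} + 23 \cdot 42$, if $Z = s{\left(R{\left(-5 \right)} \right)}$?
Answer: $955$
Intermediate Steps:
$R{\left(G \right)} = -7 + G$
$M{\left(t \right)} = -1 + \frac{\left(-1 - t\right)^{3}}{2}$
$s{\left(A \right)} = \frac{A}{2}$ ($s{\left(A \right)} = \left(-1 - \frac{\left(1 - 2\right)^{3}}{2}\right) A + A = \left(-1 - \frac{\left(-1\right)^{3}}{2}\right) A + A = \left(-1 - - \frac{1}{2}\right) A + A = \left(-1 + \frac{1}{2}\right) A + A = - \frac{A}{2} + A = \frac{A}{2}$)
$Z = -6$ ($Z = \frac{-7 - 5}{2} = \frac{1}{2} \left(-12\right) = -6$)
$B{\left(Z,-5 \right)} + 23 \cdot 42 = \left(-6 - 5\right) + 23 \cdot 42 = -11 + 966 = 955$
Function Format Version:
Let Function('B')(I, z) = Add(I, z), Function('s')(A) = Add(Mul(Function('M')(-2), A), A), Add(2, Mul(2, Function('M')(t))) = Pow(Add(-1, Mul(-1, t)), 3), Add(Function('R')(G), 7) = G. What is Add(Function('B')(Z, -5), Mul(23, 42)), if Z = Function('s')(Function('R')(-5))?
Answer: 955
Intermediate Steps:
Function('R')(G) = Add(-7, G)
Function('M')(t) = Add(-1, Mul(Rational(1, 2), Pow(Add(-1, Mul(-1, t)), 3)))
Function('s')(A) = Mul(Rational(1, 2), A) (Function('s')(A) = Add(Mul(Add(-1, Mul(Rational(-1, 2), Pow(Add(1, -2), 3))), A), A) = Add(Mul(Add(-1, Mul(Rational(-1, 2), Pow(-1, 3))), A), A) = Add(Mul(Add(-1, Mul(Rational(-1, 2), -1)), A), A) = Add(Mul(Add(-1, Rational(1, 2)), A), A) = Add(Mul(Rational(-1, 2), A), A) = Mul(Rational(1, 2), A))
Z = -6 (Z = Mul(Rational(1, 2), Add(-7, -5)) = Mul(Rational(1, 2), -12) = -6)
Add(Function('B')(Z, -5), Mul(23, 42)) = Add(Add(-6, -5), Mul(23, 42)) = Add(-11, 966) = 955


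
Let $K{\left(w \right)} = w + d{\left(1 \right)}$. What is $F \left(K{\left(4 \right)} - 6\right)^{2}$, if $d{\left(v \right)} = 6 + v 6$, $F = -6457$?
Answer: $-645700$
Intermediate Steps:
$d{\left(v \right)} = 6 + 6 v$
$K{\left(w \right)} = 12 + w$ ($K{\left(w \right)} = w + \left(6 + 6 \cdot 1\right) = w + \left(6 + 6\right) = w + 12 = 12 + w$)
$F \left(K{\left(4 \right)} - 6\right)^{2} = - 6457 \left(\left(12 + 4\right) - 6\right)^{2} = - 6457 \left(16 - 6\right)^{2} = - 6457 \cdot 10^{2} = \left(-6457\right) 100 = -645700$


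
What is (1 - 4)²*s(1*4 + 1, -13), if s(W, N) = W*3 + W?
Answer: 180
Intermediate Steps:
s(W, N) = 4*W (s(W, N) = 3*W + W = 4*W)
(1 - 4)²*s(1*4 + 1, -13) = (1 - 4)²*(4*(1*4 + 1)) = (-3)²*(4*(4 + 1)) = 9*(4*5) = 9*20 = 180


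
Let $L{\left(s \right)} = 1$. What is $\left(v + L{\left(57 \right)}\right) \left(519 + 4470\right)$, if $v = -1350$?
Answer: $-6730161$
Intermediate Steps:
$\left(v + L{\left(57 \right)}\right) \left(519 + 4470\right) = \left(-1350 + 1\right) \left(519 + 4470\right) = \left(-1349\right) 4989 = -6730161$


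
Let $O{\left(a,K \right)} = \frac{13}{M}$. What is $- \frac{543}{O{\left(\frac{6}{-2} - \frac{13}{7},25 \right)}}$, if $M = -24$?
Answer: $\frac{13032}{13} \approx 1002.5$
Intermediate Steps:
$O{\left(a,K \right)} = - \frac{13}{24}$ ($O{\left(a,K \right)} = \frac{13}{-24} = 13 \left(- \frac{1}{24}\right) = - \frac{13}{24}$)
$- \frac{543}{O{\left(\frac{6}{-2} - \frac{13}{7},25 \right)}} = - \frac{543}{- \frac{13}{24}} = \left(-543\right) \left(- \frac{24}{13}\right) = \frac{13032}{13}$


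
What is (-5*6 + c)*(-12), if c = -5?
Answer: 420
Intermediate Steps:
(-5*6 + c)*(-12) = (-5*6 - 5)*(-12) = (-30 - 5)*(-12) = -35*(-12) = 420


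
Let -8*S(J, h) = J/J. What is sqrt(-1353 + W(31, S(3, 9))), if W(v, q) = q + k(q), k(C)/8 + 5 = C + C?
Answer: I*sqrt(22322)/4 ≈ 37.351*I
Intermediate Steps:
k(C) = -40 + 16*C (k(C) = -40 + 8*(C + C) = -40 + 8*(2*C) = -40 + 16*C)
S(J, h) = -1/8 (S(J, h) = -J/(8*J) = -1/8*1 = -1/8)
W(v, q) = -40 + 17*q (W(v, q) = q + (-40 + 16*q) = -40 + 17*q)
sqrt(-1353 + W(31, S(3, 9))) = sqrt(-1353 + (-40 + 17*(-1/8))) = sqrt(-1353 + (-40 - 17/8)) = sqrt(-1353 - 337/8) = sqrt(-11161/8) = I*sqrt(22322)/4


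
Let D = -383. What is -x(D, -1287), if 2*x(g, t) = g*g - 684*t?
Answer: -1026997/2 ≈ -5.1350e+5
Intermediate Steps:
x(g, t) = g²/2 - 342*t (x(g, t) = (g*g - 684*t)/2 = (g² - 684*t)/2 = g²/2 - 342*t)
-x(D, -1287) = -((½)*(-383)² - 342*(-1287)) = -((½)*146689 + 440154) = -(146689/2 + 440154) = -1*1026997/2 = -1026997/2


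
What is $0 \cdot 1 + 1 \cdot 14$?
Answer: $14$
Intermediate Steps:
$0 \cdot 1 + 1 \cdot 14 = 0 + 14 = 14$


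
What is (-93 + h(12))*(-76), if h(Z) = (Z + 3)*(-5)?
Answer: 12768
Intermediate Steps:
h(Z) = -15 - 5*Z (h(Z) = (3 + Z)*(-5) = -15 - 5*Z)
(-93 + h(12))*(-76) = (-93 + (-15 - 5*12))*(-76) = (-93 + (-15 - 60))*(-76) = (-93 - 75)*(-76) = -168*(-76) = 12768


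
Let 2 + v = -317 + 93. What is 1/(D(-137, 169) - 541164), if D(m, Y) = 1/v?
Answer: -226/122303065 ≈ -1.8479e-6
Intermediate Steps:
v = -226 (v = -2 + (-317 + 93) = -2 - 224 = -226)
D(m, Y) = -1/226 (D(m, Y) = 1/(-226) = -1/226)
1/(D(-137, 169) - 541164) = 1/(-1/226 - 541164) = 1/(-122303065/226) = -226/122303065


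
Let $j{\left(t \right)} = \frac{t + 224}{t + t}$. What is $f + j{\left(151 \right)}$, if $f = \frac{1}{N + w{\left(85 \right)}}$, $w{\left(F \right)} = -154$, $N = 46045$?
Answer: $\frac{17209427}{13859082} \approx 1.2417$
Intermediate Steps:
$j{\left(t \right)} = \frac{224 + t}{2 t}$
$f = \frac{1}{45891}$ ($f = \frac{1}{46045 - 154} = \frac{1}{45891} \approx 2.1791 \cdot 10^{-5}$)
$f + j{\left(151 \right)} = \frac{1}{45891} + \frac{224 + 151}{2 \cdot 151} = \frac{1}{45891} + \frac{1}{2} \cdot \frac{1}{151} \cdot 375 = \frac{1}{45891} + \frac{375}{302} = \frac{17209427}{13859082}$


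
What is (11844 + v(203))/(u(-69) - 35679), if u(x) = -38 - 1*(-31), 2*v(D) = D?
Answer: -3413/10196 ≈ -0.33474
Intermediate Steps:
v(D) = D/2
u(x) = -7 (u(x) = -38 + 31 = -7)
(11844 + v(203))/(u(-69) - 35679) = (11844 + (½)*203)/(-7 - 35679) = (11844 + 203/2)/(-35686) = (23891/2)*(-1/35686) = -3413/10196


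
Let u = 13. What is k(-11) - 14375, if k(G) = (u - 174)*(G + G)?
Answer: -10833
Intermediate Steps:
k(G) = -322*G (k(G) = (13 - 174)*(G + G) = -322*G)
k(-11) - 14375 = -322*(-11) - 14375 = 3542 - 14375 = -10833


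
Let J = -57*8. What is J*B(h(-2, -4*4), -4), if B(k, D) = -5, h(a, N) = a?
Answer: 2280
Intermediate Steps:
J = -456
J*B(h(-2, -4*4), -4) = -456*(-5) = 2280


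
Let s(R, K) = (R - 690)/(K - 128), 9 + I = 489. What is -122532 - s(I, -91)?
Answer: -8944906/73 ≈ -1.2253e+5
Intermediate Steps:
I = 480 (I = -9 + 489 = 480)
s(R, K) = (-690 + R)/(-128 + K)
-122532 - s(I, -91) = -122532 - (-690 + 480)/(-128 - 91) = -122532 - (-210)/(-219) = -122532 - (-1)*(-210)/219 = -122532 - 1*70/73 = -122532 - 70/73 = -8944906/73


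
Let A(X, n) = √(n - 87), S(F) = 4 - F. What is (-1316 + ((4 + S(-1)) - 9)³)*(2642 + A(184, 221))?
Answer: -3476872 - 1316*√134 ≈ -3.4921e+6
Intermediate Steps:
A(X, n) = √(-87 + n)
(-1316 + ((4 + S(-1)) - 9)³)*(2642 + A(184, 221)) = (-1316 + ((4 + (4 - 1*(-1))) - 9)³)*(2642 + √(-87 + 221)) = (-1316 + ((4 + (4 + 1)) - 9)³)*(2642 + √134) = (-1316 + ((4 + 5) - 9)³)*(2642 + √134) = (-1316 + (9 - 9)³)*(2642 + √134) = (-1316 + 0³)*(2642 + √134) = (-1316 + 0)*(2642 + √134) = -1316*(2642 + √134) = -3476872 - 1316*√134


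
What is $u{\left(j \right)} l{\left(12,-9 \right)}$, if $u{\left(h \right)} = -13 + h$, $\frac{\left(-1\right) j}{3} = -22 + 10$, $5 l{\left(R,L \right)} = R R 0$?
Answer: $0$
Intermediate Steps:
$l{\left(R,L \right)} = 0$ ($l{\left(R,L \right)} = \frac{R R 0}{5} = \frac{R^{2} \cdot 0}{5} = \frac{1}{5} \cdot 0 = 0$)
$j = 36$ ($j = - 3 \left(-22 + 10\right) = \left(-3\right) \left(-12\right) = 36$)
$u{\left(j \right)} l{\left(12,-9 \right)} = \left(-13 + 36\right) 0 = 23 \cdot 0 = 0$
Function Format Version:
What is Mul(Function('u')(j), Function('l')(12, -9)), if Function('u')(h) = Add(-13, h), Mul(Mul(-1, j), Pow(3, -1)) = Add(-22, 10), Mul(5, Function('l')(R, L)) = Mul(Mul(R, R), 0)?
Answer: 0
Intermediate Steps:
Function('l')(R, L) = 0 (Function('l')(R, L) = Mul(Rational(1, 5), Mul(Mul(R, R), 0)) = Mul(Rational(1, 5), Mul(Pow(R, 2), 0)) = Mul(Rational(1, 5), 0) = 0)
j = 36 (j = Mul(-3, Add(-22, 10)) = Mul(-3, -12) = 36)
Mul(Function('u')(j), Function('l')(12, -9)) = Mul(Add(-13, 36), 0) = Mul(23, 0) = 0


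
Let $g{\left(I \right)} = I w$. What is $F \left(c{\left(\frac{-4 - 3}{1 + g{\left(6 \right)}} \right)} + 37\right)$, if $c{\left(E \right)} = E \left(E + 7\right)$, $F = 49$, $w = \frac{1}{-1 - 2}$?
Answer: $6615$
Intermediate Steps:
$w = - \frac{1}{3}$ ($w = \frac{1}{-3} = - \frac{1}{3} \approx -0.33333$)
$g{\left(I \right)} = - \frac{I}{3}$ ($g{\left(I \right)} = I \left(- \frac{1}{3}\right) = - \frac{I}{3}$)
$c{\left(E \right)} = E \left(7 + E\right)$
$F \left(c{\left(\frac{-4 - 3}{1 + g{\left(6 \right)}} \right)} + 37\right) = 49 \left(\frac{-4 - 3}{1 - 2} \left(7 + \frac{-4 - 3}{1 - 2}\right) + 37\right) = 49 \left(- \frac{7}{1 - 2} \left(7 - \frac{7}{1 - 2}\right) + 37\right) = 49 \left(- \frac{7}{-1} \left(7 - \frac{7}{-1}\right) + 37\right) = 49 \left(\left(-7\right) \left(-1\right) \left(7 - -7\right) + 37\right) = 49 \left(7 \left(7 + 7\right) + 37\right) = 49 \left(7 \cdot 14 + 37\right) = 49 \left(98 + 37\right) = 49 \cdot 135 = 6615$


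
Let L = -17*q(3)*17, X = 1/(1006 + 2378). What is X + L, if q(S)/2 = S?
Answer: -5867855/3384 ≈ -1734.0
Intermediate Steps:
X = 1/3384 ≈ 0.00029551
q(S) = 2*S
L = -1734 (L = -34*3*17 = -17*6*17 = -102*17 = -1734)
X + L = 1/3384 - 1734 = -5867855/3384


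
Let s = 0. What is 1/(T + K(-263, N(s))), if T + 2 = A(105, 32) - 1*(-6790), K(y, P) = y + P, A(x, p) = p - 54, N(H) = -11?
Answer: 1/6492 ≈ 0.00015404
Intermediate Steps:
A(x, p) = -54 + p
K(y, P) = P + y
T = 6766 (T = -2 + ((-54 + 32) - 1*(-6790)) = -2 + (-22 + 6790) = -2 + 6768 = 6766)
1/(T + K(-263, N(s))) = 1/(6766 + (-11 - 263)) = 1/(6766 - 274) = 1/6492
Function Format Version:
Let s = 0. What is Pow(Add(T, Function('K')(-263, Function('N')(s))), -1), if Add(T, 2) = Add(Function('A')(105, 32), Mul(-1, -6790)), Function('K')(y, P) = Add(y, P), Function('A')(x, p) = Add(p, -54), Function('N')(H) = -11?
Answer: Rational(1, 6492) ≈ 0.00015404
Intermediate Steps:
Function('A')(x, p) = Add(-54, p)
Function('K')(y, P) = Add(P, y)
T = 6766 (T = Add(-2, Add(Add(-54, 32), Mul(-1, -6790))) = Add(-2, Add(-22, 6790)) = Add(-2, 6768) = 6766)
Pow(Add(T, Function('K')(-263, Function('N')(s))), -1) = Pow(Add(6766, Add(-11, -263)), -1) = Pow(Add(6766, -274), -1) = Pow(6492, -1) = Rational(1, 6492)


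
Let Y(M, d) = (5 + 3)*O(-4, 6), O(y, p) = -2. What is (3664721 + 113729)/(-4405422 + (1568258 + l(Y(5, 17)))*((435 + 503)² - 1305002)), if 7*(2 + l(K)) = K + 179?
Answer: -13224575/2333698114922 ≈ -5.6668e-6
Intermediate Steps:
Y(M, d) = -16 (Y(M, d) = (5 + 3)*(-2) = 8*(-2) = -16)
l(K) = 165/7 + K/7 (l(K) = -2 + (K + 179)/7 = -2 + (179 + K)/7 = -2 + (179/7 + K/7) = 165/7 + K/7)
(3664721 + 113729)/(-4405422 + (1568258 + l(Y(5, 17)))*((435 + 503)² - 1305002)) = (3664721 + 113729)/(-4405422 + (1568258 + (165/7 + (⅐)*(-16)))*((435 + 503)² - 1305002)) = 3778450/(-4405422 + (1568258 + (165/7 - 16/7))*(938² - 1305002)) = 3778450/(-4405422 + (1568258 + 149/7)*(879844 - 1305002)) = 3778450/(-4405422 + (10977955/7)*(-425158)) = 3778450/(-4405422 - 4667365391890/7) = 3778450/(-4667396229844/7) = 3778450*(-7/4667396229844) = -13224575/2333698114922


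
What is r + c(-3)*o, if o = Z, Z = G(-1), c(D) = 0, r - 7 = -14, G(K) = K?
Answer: -7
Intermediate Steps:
r = -7 (r = 7 - 14 = -7)
Z = -1
o = -1
r + c(-3)*o = -7 + 0*(-1) = -7 + 0 = -7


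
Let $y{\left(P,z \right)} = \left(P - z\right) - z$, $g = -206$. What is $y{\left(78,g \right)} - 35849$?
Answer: $-35359$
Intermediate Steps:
$y{\left(P,z \right)} = P - 2 z$
$y{\left(78,g \right)} - 35849 = \left(78 - -412\right) - 35849 = \left(78 + 412\right) - 35849 = 490 - 35849 = -35359$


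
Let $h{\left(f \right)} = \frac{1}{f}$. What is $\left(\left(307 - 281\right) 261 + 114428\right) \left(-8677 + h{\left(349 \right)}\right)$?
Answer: $- \frac{367068962208}{349} \approx -1.0518 \cdot 10^{9}$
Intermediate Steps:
$\left(\left(307 - 281\right) 261 + 114428\right) \left(-8677 + h{\left(349 \right)}\right) = \left(\left(307 - 281\right) 261 + 114428\right) \left(-8677 + \frac{1}{349}\right) = \left(26 \cdot 261 + 114428\right) \left(-8677 + \frac{1}{349}\right) = \left(6786 + 114428\right) \left(- \frac{3028272}{349}\right) = 121214 \left(- \frac{3028272}{349}\right) = - \frac{367068962208}{349}$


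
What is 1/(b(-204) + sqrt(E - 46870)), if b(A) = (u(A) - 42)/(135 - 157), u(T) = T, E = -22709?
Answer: 451/2811396 - 121*I*sqrt(859)/937132 ≈ 0.00016042 - 0.0037843*I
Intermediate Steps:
b(A) = 21/11 - A/22 (b(A) = (A - 42)/(135 - 157) = (-42 + A)/(-22) = (-42 + A)*(-1/22) = 21/11 - A/22)
1/(b(-204) + sqrt(E - 46870)) = 1/((21/11 - 1/22*(-204)) + sqrt(-22709 - 46870)) = 1/((21/11 + 102/11) + sqrt(-69579)) = 1/(123/11 + 9*I*sqrt(859))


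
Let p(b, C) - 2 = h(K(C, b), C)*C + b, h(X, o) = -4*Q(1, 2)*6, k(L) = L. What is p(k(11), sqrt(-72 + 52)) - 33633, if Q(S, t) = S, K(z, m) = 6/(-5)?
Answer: -33620 - 48*I*sqrt(5) ≈ -33620.0 - 107.33*I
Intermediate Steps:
K(z, m) = -6/5 (K(z, m) = 6*(-1/5) = -6/5)
h(X, o) = -24 (h(X, o) = -4*1*6 = -4*6 = -24)
p(b, C) = 2 + b - 24*C (p(b, C) = 2 + (-24*C + b) = 2 + (b - 24*C) = 2 + b - 24*C)
p(k(11), sqrt(-72 + 52)) - 33633 = (2 + 11 - 24*sqrt(-72 + 52)) - 33633 = (2 + 11 - 48*I*sqrt(5)) - 33633 = (13 - 48*I*sqrt(5)) - 33633 = -33620 - 48*I*sqrt(5)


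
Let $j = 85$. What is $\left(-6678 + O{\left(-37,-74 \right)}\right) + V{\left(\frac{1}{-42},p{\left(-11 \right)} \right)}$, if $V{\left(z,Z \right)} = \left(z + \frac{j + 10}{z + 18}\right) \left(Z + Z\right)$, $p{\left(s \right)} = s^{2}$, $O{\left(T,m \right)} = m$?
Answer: $- \frac{17373427}{3171} \approx -5478.8$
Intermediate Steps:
$V{\left(z,Z \right)} = 2 Z \left(z + \frac{95}{18 + z}\right)$ ($V{\left(z,Z \right)} = \left(z + \frac{85 + 10}{z + 18}\right) \left(Z + Z\right) = \left(z + \frac{95}{18 + z}\right) 2 Z = 2 Z \left(z + \frac{95}{18 + z}\right)$)
$\left(-6678 + O{\left(-37,-74 \right)}\right) + V{\left(\frac{1}{-42},p{\left(-11 \right)} \right)} = \left(-6678 - 74\right) + \frac{2 \left(-11\right)^{2} \left(95 + \left(\frac{1}{-42}\right)^{2} + \frac{18}{-42}\right)}{18 + \frac{1}{-42}} = -6752 + 2 \cdot 121 \frac{1}{18 - \frac{1}{42}} \left(95 + \left(- \frac{1}{42}\right)^{2} + 18 \left(- \frac{1}{42}\right)\right) = -6752 + 2 \cdot 121 \frac{1}{\frac{755}{42}} \left(95 + \frac{1}{1764} - \frac{3}{7}\right) = -6752 + 2 \cdot 121 \cdot \frac{42}{755} \cdot \frac{166825}{1764} = -6752 + \frac{4037165}{3171} = - \frac{17373427}{3171}$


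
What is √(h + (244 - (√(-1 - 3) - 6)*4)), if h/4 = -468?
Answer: 2*√(-401 - 2*I) ≈ 0.099875 - 40.05*I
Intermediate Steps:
h = -1872 (h = 4*(-468) = -1872)
√(h + (244 - (√(-1 - 3) - 6)*4)) = √(-1872 + (244 - (√(-1 - 3) - 6)*4)) = √(-1872 + (244 - (√(-4) - 6)*4)) = √(-1872 + (244 - (2*I - 6)*4)) = √(-1872 + (244 - (-6 + 2*I)*4)) = √(-1872 + (244 - (-24 + 8*I))) = √(-1872 + (244 + (24 - 8*I))) = √(-1872 + (268 - 8*I)) = √(-1604 - 8*I)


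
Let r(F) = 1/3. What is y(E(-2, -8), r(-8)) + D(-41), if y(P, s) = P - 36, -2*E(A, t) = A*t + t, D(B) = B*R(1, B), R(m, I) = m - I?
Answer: -1762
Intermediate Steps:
D(B) = B*(1 - B)
r(F) = 1/3
E(A, t) = -t/2 - A*t/2 (E(A, t) = -(A*t + t)/2 = -(t + A*t)/2 = -t/2 - A*t/2)
y(P, s) = -36 + P
y(E(-2, -8), r(-8)) + D(-41) = (-36 - 1/2*(-8)*(1 - 2)) - 41*(1 - 1*(-41)) = (-36 - 1/2*(-8)*(-1)) - 41*(1 + 41) = (-36 - 4) - 41*42 = -40 - 1722 = -1762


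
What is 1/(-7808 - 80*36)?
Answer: -1/10688 ≈ -9.3563e-5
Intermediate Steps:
1/(-7808 - 80*36) = 1/(-7808 - 2880) = 1/(-10688) = -1/10688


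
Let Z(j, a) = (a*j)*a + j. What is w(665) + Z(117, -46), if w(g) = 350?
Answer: 248039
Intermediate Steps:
Z(j, a) = j + j*a² (Z(j, a) = j*a² + j = j + j*a²)
w(665) + Z(117, -46) = 350 + 117*(1 + (-46)²) = 350 + 117*(1 + 2116) = 350 + 117*2117 = 350 + 247689 = 248039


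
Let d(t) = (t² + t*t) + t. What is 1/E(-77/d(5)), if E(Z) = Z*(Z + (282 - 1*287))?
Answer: 25/224 ≈ 0.11161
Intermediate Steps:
d(t) = t + 2*t² (d(t) = (t² + t²) + t = 2*t² + t = t + 2*t²)
E(Z) = Z*(-5 + Z) (E(Z) = Z*(Z + (282 - 287)) = Z*(Z - 5) = Z*(-5 + Z))
1/E(-77/d(5)) = 1/((-77*1/(5*(1 + 2*5)))*(-5 - 77*1/(5*(1 + 2*5)))) = 1/((-77*1/(5*(1 + 10)))*(-5 - 77*1/(5*(1 + 10)))) = 1/((-77/(5*11))*(-5 - 77/(5*11))) = 1/((-77/55)*(-5 - 77/55)) = 1/((-77*1/55)*(-5 - 77*1/55)) = 1/(-7*(-5 - 7/5)/5) = 1/(-7/5*(-32/5)) = 1/(224/25) = 25/224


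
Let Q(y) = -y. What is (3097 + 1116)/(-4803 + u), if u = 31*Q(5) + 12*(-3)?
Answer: -383/454 ≈ -0.84361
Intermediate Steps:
u = -191 (u = 31*(-1*5) + 12*(-3) = 31*(-5) - 36 = -155 - 36 = -191)
(3097 + 1116)/(-4803 + u) = (3097 + 1116)/(-4803 - 191) = 4213/(-4994) = 4213*(-1/4994) = -383/454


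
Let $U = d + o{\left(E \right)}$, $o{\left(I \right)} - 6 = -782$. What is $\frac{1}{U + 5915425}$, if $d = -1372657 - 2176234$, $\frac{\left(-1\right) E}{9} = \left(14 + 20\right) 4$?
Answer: $\frac{1}{2365758} \approx 4.227 \cdot 10^{-7}$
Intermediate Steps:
$E = -1224$ ($E = - 9 \left(14 + 20\right) 4 = - 9 \cdot 34 \cdot 4 = \left(-9\right) 136 = -1224$)
$o{\left(I \right)} = -776$ ($o{\left(I \right)} = 6 - 782 = -776$)
$d = -3548891$
$U = -3549667$ ($U = -3548891 - 776 = -3549667$)
$\frac{1}{U + 5915425} = \frac{1}{-3549667 + 5915425} = \frac{1}{2365758}$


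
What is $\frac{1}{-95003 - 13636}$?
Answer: $- \frac{1}{108639} \approx -9.2048 \cdot 10^{-6}$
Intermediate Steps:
$\frac{1}{-95003 - 13636} = \frac{1}{-108639} = - \frac{1}{108639}$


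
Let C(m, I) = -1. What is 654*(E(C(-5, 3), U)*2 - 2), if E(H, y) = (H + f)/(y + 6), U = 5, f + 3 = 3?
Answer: -15696/11 ≈ -1426.9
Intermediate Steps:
f = 0 (f = -3 + 3 = 0)
E(H, y) = H/(6 + y) (E(H, y) = (H + 0)/(y + 6) = H/(6 + y))
654*(E(C(-5, 3), U)*2 - 2) = 654*(-1/(6 + 5)*2 - 2) = 654*(-1/11*2 - 2) = 654*(-2/11 - 2) = 654*(-24/11) = -15696/11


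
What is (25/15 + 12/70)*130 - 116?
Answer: 2582/21 ≈ 122.95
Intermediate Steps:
(25/15 + 12/70)*130 - 116 = (25*(1/15) + 12*(1/70))*130 - 116 = (5/3 + 6/35)*130 - 116 = (193/105)*130 - 116 = 5018/21 - 116 = 2582/21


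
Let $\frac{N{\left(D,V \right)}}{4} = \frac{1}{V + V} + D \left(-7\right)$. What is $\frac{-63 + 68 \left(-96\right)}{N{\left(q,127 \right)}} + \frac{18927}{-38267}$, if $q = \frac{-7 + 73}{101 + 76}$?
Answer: $\frac{629463163081}{996396146} \approx 631.74$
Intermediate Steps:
$q = \frac{22}{59}$ ($q = \frac{66}{177} = 66 \cdot \frac{1}{177} = \frac{22}{59} \approx 0.37288$)
$N{\left(D,V \right)} = - 28 D + \frac{2}{V}$ ($N{\left(D,V \right)} = 4 \left(\frac{1}{V + V} + D \left(-7\right)\right) = 4 \left(\frac{1}{2 V} - 7 D\right) = - 28 D + \frac{2}{V}$)
$\frac{-63 + 68 \left(-96\right)}{N{\left(q,127 \right)}} + \frac{18927}{-38267} = \frac{-63 + 68 \left(-96\right)}{\left(-28\right) \frac{22}{59} + \frac{2}{127}} + \frac{18927}{-38267} = \frac{-63 - 6528}{- \frac{616}{59} + 2 \cdot \frac{1}{127}} + 18927 \left(- \frac{1}{38267}\right) = - \frac{6591}{- \frac{616}{59} + \frac{2}{127}} - \frac{18927}{38267} = - \frac{6591}{- \frac{78114}{7493}} - \frac{18927}{38267} = \left(-6591\right) \left(- \frac{7493}{78114}\right) - \frac{18927}{38267} = \frac{16462121}{26038} - \frac{18927}{38267} = \frac{629463163081}{996396146}$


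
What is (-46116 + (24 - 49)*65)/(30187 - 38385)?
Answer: 47741/8198 ≈ 5.8235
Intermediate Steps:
(-46116 + (24 - 49)*65)/(30187 - 38385) = (-46116 - 25*65)/(-8198) = (-46116 - 1625)*(-1/8198) = -47741*(-1/8198) = 47741/8198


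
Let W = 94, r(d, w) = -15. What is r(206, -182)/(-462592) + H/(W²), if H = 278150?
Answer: 32167524335/1021865728 ≈ 31.479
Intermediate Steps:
r(206, -182)/(-462592) + H/(W²) = -15/(-462592) + 278150/(94²) = -15*(-1/462592) + 278150/8836 = 15/462592 + 278150*(1/8836) = 15/462592 + 139075/4418 = 32167524335/1021865728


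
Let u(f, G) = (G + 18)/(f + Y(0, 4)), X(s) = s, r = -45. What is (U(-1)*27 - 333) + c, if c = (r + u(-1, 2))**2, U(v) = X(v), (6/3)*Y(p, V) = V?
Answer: 265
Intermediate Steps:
Y(p, V) = V/2
U(v) = v
u(f, G) = (18 + G)/(2 + f) (u(f, G) = (G + 18)/(f + (1/2)*4) = (18 + G)/(f + 2) = (18 + G)/(2 + f))
c = 625 (c = (-45 + (18 + 2)/(2 - 1))**2 = (-45 + 20/1)**2 = (-45 + 1*20)**2 = (-45 + 20)**2 = (-25)**2 = 625)
(U(-1)*27 - 333) + c = (-1*27 - 333) + 625 = (-27 - 333) + 625 = -360 + 625 = 265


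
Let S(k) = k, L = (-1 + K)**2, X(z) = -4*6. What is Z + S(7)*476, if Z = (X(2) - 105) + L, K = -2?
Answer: 3212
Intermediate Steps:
X(z) = -24
L = 9 (L = (-1 - 2)**2 = (-3)**2 = 9)
Z = -120 (Z = (-24 - 105) + 9 = -129 + 9 = -120)
Z + S(7)*476 = -120 + 7*476 = -120 + 3332 = 3212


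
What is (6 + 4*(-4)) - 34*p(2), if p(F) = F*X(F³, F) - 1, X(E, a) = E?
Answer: -520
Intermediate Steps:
p(F) = -1 + F⁴ (p(F) = F*F³ - 1 = F⁴ - 1 = -1 + F⁴)
(6 + 4*(-4)) - 34*p(2) = (6 + 4*(-4)) - 34*(-1 + 2⁴) = (6 - 16) - 34*(-1 + 16) = -10 - 34*15 = -10 - 510 = -520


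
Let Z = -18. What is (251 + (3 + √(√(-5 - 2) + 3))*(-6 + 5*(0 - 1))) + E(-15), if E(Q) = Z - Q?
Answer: 215 - 11*√(3 + I*√7) ≈ 194.42 - 7.7782*I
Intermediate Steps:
E(Q) = -18 - Q
(251 + (3 + √(√(-5 - 2) + 3))*(-6 + 5*(0 - 1))) + E(-15) = (251 + (3 + √(√(-5 - 2) + 3))*(-6 + 5*(0 - 1))) + (-18 - 1*(-15)) = (251 + (3 + √(√(-7) + 3))*(-6 + 5*(-1))) + (-18 + 15) = (251 + (3 + √(I*√7 + 3))*(-6 - 5)) - 3 = (251 + (3 + √(3 + I*√7))*(-11)) - 3 = (251 + (-33 - 11*√(3 + I*√7))) - 3 = (218 - 11*√(3 + I*√7)) - 3 = 215 - 11*√(3 + I*√7)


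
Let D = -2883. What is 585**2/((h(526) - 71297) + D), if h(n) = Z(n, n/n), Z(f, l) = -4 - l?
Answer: -68445/14837 ≈ -4.6131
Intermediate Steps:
h(n) = -5 (h(n) = -4 - n/n = -4 - 1*1 = -4 - 1 = -5)
585**2/((h(526) - 71297) + D) = 585**2/((-5 - 71297) - 2883) = 342225/(-71302 - 2883) = 342225/(-74185) = 342225*(-1/74185) = -68445/14837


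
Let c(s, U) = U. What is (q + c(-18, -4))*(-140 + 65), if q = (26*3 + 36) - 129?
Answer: 1425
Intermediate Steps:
q = -15 (q = (78 + 36) - 129 = 114 - 129 = -15)
(q + c(-18, -4))*(-140 + 65) = (-15 - 4)*(-140 + 65) = -19*(-75) = 1425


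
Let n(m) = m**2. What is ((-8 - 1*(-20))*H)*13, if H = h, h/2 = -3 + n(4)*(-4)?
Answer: -20904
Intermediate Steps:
h = -134 (h = 2*(-3 + 4**2*(-4)) = 2*(-3 + 16*(-4)) = 2*(-3 - 64) = 2*(-67) = -134)
H = -134
((-8 - 1*(-20))*H)*13 = ((-8 - 1*(-20))*(-134))*13 = ((-8 + 20)*(-134))*13 = (12*(-134))*13 = -1608*13 = -20904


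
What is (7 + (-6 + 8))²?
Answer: 81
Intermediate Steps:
(7 + (-6 + 8))² = (7 + 2)² = 9² = 81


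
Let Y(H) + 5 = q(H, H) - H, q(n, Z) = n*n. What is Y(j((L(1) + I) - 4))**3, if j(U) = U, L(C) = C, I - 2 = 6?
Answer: 3375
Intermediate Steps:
I = 8 (I = 2 + 6 = 8)
q(n, Z) = n**2
Y(H) = -5 + H**2 - H (Y(H) = -5 + (H**2 - H) = -5 + H**2 - H)
Y(j((L(1) + I) - 4))**3 = (-5 + ((1 + 8) - 4)**2 - ((1 + 8) - 4))**3 = (-5 + (9 - 4)**2 - (9 - 4))**3 = (-5 + 5**2 - 1*5)**3 = (-5 + 25 - 5)**3 = 15**3 = 3375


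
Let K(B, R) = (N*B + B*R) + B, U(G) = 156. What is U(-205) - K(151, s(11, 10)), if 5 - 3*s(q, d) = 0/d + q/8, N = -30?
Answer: 104461/24 ≈ 4352.5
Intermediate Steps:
s(q, d) = 5/3 - q/24 (s(q, d) = 5/3 - (0/d + q/8)/3 = 5/3 - (0 + q*(⅛))/3 = 5/3 - (0 + q/8)/3 = 5/3 - q/24)
K(B, R) = -29*B + B*R (K(B, R) = (-30*B + B*R) + B = -29*B + B*R)
U(-205) - K(151, s(11, 10)) = 156 - 151*(-29 + (5/3 - 1/24*11)) = 156 - 151*(-29 + (5/3 - 11/24)) = 156 - 151*(-29 + 29/24) = 156 - 151*(-667)/24 = 156 - 1*(-100717/24) = 156 + 100717/24 = 104461/24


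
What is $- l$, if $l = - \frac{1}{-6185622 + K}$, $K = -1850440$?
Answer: $- \frac{1}{8036062} \approx -1.2444 \cdot 10^{-7}$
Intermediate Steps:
$l = \frac{1}{8036062}$ ($l = - \frac{1}{-6185622 - 1850440} = - \frac{1}{-8036062} = \left(-1\right) \left(- \frac{1}{8036062}\right) = \frac{1}{8036062} \approx 1.2444 \cdot 10^{-7}$)
$- l = \left(-1\right) \frac{1}{8036062} = - \frac{1}{8036062}$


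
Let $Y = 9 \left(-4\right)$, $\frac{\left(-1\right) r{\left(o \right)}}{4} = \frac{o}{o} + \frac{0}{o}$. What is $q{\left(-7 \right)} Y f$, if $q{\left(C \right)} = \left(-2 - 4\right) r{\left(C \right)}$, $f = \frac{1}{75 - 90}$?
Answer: $\frac{288}{5} \approx 57.6$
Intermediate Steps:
$r{\left(o \right)} = -4$ ($r{\left(o \right)} = - 4 \left(\frac{o}{o} + \frac{0}{o}\right) = - 4 \left(1 + 0\right) = \left(-4\right) 1 = -4$)
$f = - \frac{1}{15}$ ($f = \frac{1}{-15} = - \frac{1}{15} \approx -0.066667$)
$q{\left(C \right)} = 24$ ($q{\left(C \right)} = \left(-2 - 4\right) \left(-4\right) = \left(-6\right) \left(-4\right) = 24$)
$Y = -36$
$q{\left(-7 \right)} Y f = 24 \left(-36\right) \left(- \frac{1}{15}\right) = \left(-864\right) \left(- \frac{1}{15}\right) = \frac{288}{5}$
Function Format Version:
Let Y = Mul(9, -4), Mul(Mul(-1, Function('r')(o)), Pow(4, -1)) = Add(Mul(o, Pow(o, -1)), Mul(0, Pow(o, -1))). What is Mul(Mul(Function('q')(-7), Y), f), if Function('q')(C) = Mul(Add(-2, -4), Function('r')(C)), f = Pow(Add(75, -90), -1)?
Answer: Rational(288, 5) ≈ 57.600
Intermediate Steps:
Function('r')(o) = -4 (Function('r')(o) = Mul(-4, Add(Mul(o, Pow(o, -1)), Mul(0, Pow(o, -1)))) = Mul(-4, Add(1, 0)) = Mul(-4, 1) = -4)
f = Rational(-1, 15) (f = Pow(-15, -1) = Rational(-1, 15) ≈ -0.066667)
Function('q')(C) = 24 (Function('q')(C) = Mul(Add(-2, -4), -4) = Mul(-6, -4) = 24)
Y = -36
Mul(Mul(Function('q')(-7), Y), f) = Mul(Mul(24, -36), Rational(-1, 15)) = Mul(-864, Rational(-1, 15)) = Rational(288, 5)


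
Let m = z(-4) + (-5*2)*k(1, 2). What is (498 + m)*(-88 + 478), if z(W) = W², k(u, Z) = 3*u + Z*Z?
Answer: 173160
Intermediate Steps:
k(u, Z) = Z² + 3*u (k(u, Z) = 3*u + Z² = Z² + 3*u)
m = -54 (m = (-4)² + (-5*2)*(2² + 3*1) = 16 - 10*(4 + 3) = 16 - 10*7 = 16 - 70 = -54)
(498 + m)*(-88 + 478) = (498 - 54)*(-88 + 478) = 444*390 = 173160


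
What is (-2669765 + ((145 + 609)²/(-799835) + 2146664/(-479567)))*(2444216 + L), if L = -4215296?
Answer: 362736909713748385360392/76714894289 ≈ 4.7284e+12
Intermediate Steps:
(-2669765 + ((145 + 609)²/(-799835) + 2146664/(-479567)))*(2444216 + L) = (-2669765 + ((145 + 609)²/(-799835) + 2146664/(-479567)))*(2444216 - 4215296) = (-2669765 + (754²*(-1/799835) + 2146664*(-1/479567)))*(-1771080) = (-2669765 + (568516*(-1/799835) - 2146664/479567))*(-1771080) = (-2669765 + (-568516/799835 - 2146664/479567))*(-1771080) = (-2669765 - 1989618513012/383574471445)*(-1771080) = -1024055688375873437/383574471445*(-1771080) = 362736909713748385360392/76714894289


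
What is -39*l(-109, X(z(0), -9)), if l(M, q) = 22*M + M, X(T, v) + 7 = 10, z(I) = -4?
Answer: 97773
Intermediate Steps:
X(T, v) = 3 (X(T, v) = -7 + 10 = 3)
l(M, q) = 23*M
-39*l(-109, X(z(0), -9)) = -897*(-109) = -39*(-2507) = 97773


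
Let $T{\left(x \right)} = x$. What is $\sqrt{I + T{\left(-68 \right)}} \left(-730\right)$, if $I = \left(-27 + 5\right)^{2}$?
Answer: $- 2920 \sqrt{26} \approx -14889.0$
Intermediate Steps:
$I = 484$ ($I = \left(-22\right)^{2} = 484$)
$\sqrt{I + T{\left(-68 \right)}} \left(-730\right) = \sqrt{484 - 68} \left(-730\right) = \sqrt{416} \left(-730\right) = 4 \sqrt{26} \left(-730\right) = - 2920 \sqrt{26}$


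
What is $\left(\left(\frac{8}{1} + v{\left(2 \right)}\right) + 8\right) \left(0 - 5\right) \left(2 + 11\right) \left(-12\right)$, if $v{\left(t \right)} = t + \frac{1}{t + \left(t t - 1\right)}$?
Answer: $14196$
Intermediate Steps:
$v{\left(t \right)} = t + \frac{1}{-1 + t + t^{2}}$ ($v{\left(t \right)} = t + \frac{1}{t + \left(t^{2} - 1\right)} = t + \frac{1}{t + \left(-1 + t^{2}\right)} = t + \frac{1}{-1 + t + t^{2}}$)
$\left(\left(\frac{8}{1} + v{\left(2 \right)}\right) + 8\right) \left(0 - 5\right) \left(2 + 11\right) \left(-12\right) = \left(\left(\frac{8}{1} + \frac{1 + 2^{2} + 2^{3} - 2}{-1 + 2 + 2^{2}}\right) + 8\right) \left(0 - 5\right) \left(2 + 11\right) \left(-12\right) = \left(\left(8 \cdot 1 + \frac{1 + 4 + 8 - 2}{-1 + 2 + 4}\right) + 8\right) \left(\left(-5\right) 13\right) \left(-12\right) = \left(\left(8 + \frac{1}{5} \cdot 11\right) + 8\right) \left(-65\right) \left(-12\right) = \left(\left(8 + \frac{11}{5}\right) + 8\right) \left(-65\right) \left(-12\right) = \left(\frac{51}{5} + 8\right) \left(-65\right) \left(-12\right) = \frac{91}{5} \left(-65\right) \left(-12\right) = \left(-1183\right) \left(-12\right) = 14196$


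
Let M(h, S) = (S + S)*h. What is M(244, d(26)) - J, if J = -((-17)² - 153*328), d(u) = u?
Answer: -37207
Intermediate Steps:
M(h, S) = 2*S*h (M(h, S) = (2*S)*h = 2*S*h)
J = 49895 (J = -(289 - 50184) = -1*(-49895) = 49895)
M(244, d(26)) - J = 2*26*244 - 1*49895 = 12688 - 49895 = -37207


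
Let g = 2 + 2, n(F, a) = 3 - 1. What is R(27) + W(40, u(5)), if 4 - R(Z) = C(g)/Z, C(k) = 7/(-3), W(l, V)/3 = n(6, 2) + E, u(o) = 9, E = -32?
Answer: -6959/81 ≈ -85.914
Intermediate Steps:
n(F, a) = 2
g = 4
W(l, V) = -90 (W(l, V) = 3*(2 - 32) = 3*(-30) = -90)
C(k) = -7/3 (C(k) = 7*(-⅓) = -7/3)
R(Z) = 4 + 7/(3*Z) (R(Z) = 4 - (-7)/(3*Z) = 4 + 7/(3*Z))
R(27) + W(40, u(5)) = (4 + (7/3)/27) - 90 = (4 + (7/3)*(1/27)) - 90 = (4 + 7/81) - 90 = 331/81 - 90 = -6959/81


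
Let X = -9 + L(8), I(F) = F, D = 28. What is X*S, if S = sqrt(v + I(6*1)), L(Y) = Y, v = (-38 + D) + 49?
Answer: -3*sqrt(5) ≈ -6.7082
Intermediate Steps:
v = 39 (v = (-38 + 28) + 49 = -10 + 49 = 39)
X = -1 (X = -9 + 8 = -1)
S = 3*sqrt(5) (S = sqrt(39 + 6*1) = sqrt(39 + 6) = sqrt(45) = 3*sqrt(5) ≈ 6.7082)
X*S = -3*sqrt(5)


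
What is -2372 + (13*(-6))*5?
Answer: -2762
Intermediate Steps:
-2372 + (13*(-6))*5 = -2372 - 78*5 = -2372 - 390 = -2762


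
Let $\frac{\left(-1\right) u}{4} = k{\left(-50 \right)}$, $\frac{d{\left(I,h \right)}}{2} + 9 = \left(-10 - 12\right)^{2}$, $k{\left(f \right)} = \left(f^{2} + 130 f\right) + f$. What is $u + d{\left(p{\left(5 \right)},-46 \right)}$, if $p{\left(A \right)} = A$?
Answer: $17150$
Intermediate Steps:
$k{\left(f \right)} = f^{2} + 131 f$
$d{\left(I,h \right)} = 950$ ($d{\left(I,h \right)} = -18 + 2 \left(-10 - 12\right)^{2} = -18 + 2 \left(-22\right)^{2} = -18 + 2 \cdot 484 = -18 + 968 = 950$)
$u = 16200$ ($u = - 4 \left(- 50 \left(131 - 50\right)\right) = - 4 \left(\left(-50\right) 81\right) = \left(-4\right) \left(-4050\right) = 16200$)
$u + d{\left(p{\left(5 \right)},-46 \right)} = 16200 + 950 = 17150$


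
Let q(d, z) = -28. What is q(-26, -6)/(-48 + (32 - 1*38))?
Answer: 14/27 ≈ 0.51852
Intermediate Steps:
q(-26, -6)/(-48 + (32 - 1*38)) = -28/(-48 + (32 - 1*38)) = -28/(-48 + (32 - 38)) = -28/(-48 - 6) = -28/(-54) = -28*(-1/54) = 14/27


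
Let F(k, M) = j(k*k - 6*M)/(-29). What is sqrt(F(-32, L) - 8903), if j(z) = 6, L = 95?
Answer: I*sqrt(7487597)/29 ≈ 94.357*I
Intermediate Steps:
F(k, M) = -6/29 (F(k, M) = 6/(-29) = 6*(-1/29) = -6/29)
sqrt(F(-32, L) - 8903) = sqrt(-6/29 - 8903) = sqrt(-258193/29) = I*sqrt(7487597)/29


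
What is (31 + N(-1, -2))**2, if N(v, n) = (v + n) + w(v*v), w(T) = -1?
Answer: 729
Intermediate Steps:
N(v, n) = -1 + n + v (N(v, n) = (v + n) - 1 = (n + v) - 1 = -1 + n + v)
(31 + N(-1, -2))**2 = (31 + (-1 - 2 - 1))**2 = (31 - 4)**2 = 27**2 = 729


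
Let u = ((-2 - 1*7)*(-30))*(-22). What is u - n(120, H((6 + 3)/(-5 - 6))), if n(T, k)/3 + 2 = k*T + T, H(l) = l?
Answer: -65994/11 ≈ -5999.5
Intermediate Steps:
n(T, k) = -6 + 3*T + 3*T*k (n(T, k) = -6 + 3*(k*T + T) = -6 + 3*(T*k + T) = -6 + 3*(T + T*k) = -6 + (3*T + 3*T*k) = -6 + 3*T + 3*T*k)
u = -5940 (u = ((-2 - 7)*(-30))*(-22) = -9*(-30)*(-22) = 270*(-22) = -5940)
u - n(120, H((6 + 3)/(-5 - 6))) = -5940 - (-6 + 3*120 + 3*120*((6 + 3)/(-5 - 6))) = -5940 - (-6 + 360 + 3*120*(9/(-11))) = -5940 - (-6 + 360 + 3*120*(9*(-1/11))) = -5940 - (-6 + 360 + 3*120*(-9/11)) = -5940 - (-6 + 360 - 3240/11) = -5940 - 1*654/11 = -5940 - 654/11 = -65994/11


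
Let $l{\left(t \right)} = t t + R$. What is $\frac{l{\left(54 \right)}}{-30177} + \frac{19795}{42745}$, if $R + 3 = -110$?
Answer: $\frac{95507896}{257983173} \approx 0.37021$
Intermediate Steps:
$R = -113$ ($R = -3 - 110 = -113$)
$l{\left(t \right)} = -113 + t^{2}$ ($l{\left(t \right)} = t t - 113 = t^{2} - 113 = -113 + t^{2}$)
$\frac{l{\left(54 \right)}}{-30177} + \frac{19795}{42745} = \frac{-113 + 54^{2}}{-30177} + \frac{19795}{42745} = \left(-113 + 2916\right) \left(- \frac{1}{30177}\right) + 19795 \cdot \frac{1}{42745} = 2803 \left(- \frac{1}{30177}\right) + \frac{3959}{8549} = - \frac{2803}{30177} + \frac{3959}{8549} = \frac{95507896}{257983173}$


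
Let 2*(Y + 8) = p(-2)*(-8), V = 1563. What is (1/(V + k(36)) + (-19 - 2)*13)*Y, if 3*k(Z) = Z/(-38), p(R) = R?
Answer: 0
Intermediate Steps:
k(Z) = -Z/114 (k(Z) = (Z/(-38))/3 = (Z*(-1/38))/3 = (-Z/38)/3 = -Z/114)
Y = 0 (Y = -8 + (-2*(-8))/2 = -8 + (½)*16 = -8 + 8 = 0)
(1/(V + k(36)) + (-19 - 2)*13)*Y = (1/(1563 - 1/114*36) + (-19 - 2)*13)*0 = (1/(1563 - 6/19) - 21*13)*0 = (1/(29691/19) - 273)*0 = (19/29691 - 273)*0 = -8105624/29691*0 = 0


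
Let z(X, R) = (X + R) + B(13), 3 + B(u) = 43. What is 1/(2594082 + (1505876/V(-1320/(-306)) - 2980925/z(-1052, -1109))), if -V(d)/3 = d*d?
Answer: 25664100/65918557569317 ≈ 3.8933e-7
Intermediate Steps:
B(u) = 40 (B(u) = -3 + 43 = 40)
V(d) = -3*d**2 (V(d) = -3*d*d = -3*d**2)
z(X, R) = 40 + R + X (z(X, R) = (X + R) + 40 = (R + X) + 40 = 40 + R + X)
1/(2594082 + (1505876/V(-1320/(-306)) - 2980925/z(-1052, -1109))) = 1/(2594082 + (1505876/((-3*(-1320/(-306))**2)) - 2980925/(40 - 1109 - 1052))) = 1/(2594082 + (1505876/((-3*(-1320*(-1/306))**2)) - 2980925/(-2121))) = 1/(2594082 + (1505876/((-3*(220/51)**2)) - 2980925*(-1/2121))) = 1/(2594082 + (1505876/((-3*48400/2601)) + 2980925/2121)) = 1/(2594082 + (1505876/(-48400/867) + 2980925/2121)) = 1/(2594082 + (1505876*(-867/48400) + 2980925/2121)) = 1/(2594082 + (-326398623/12100 + 2980925/2121)) = 1/(2594082 - 656222286883/25664100) = 1/(65918557569317/25664100) = 25664100/65918557569317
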